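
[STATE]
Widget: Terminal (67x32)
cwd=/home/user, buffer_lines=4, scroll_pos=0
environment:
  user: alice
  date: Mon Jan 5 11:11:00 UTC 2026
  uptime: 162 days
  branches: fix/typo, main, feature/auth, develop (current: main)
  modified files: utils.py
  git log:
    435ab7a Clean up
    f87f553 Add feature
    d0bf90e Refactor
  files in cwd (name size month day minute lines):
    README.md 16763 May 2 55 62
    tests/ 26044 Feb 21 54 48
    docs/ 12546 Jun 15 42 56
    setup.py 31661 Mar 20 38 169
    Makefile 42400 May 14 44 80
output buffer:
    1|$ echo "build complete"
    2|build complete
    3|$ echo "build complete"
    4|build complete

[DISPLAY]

$ echo "build complete"                                            
build complete                                                     
$ echo "build complete"                                            
build complete                                                     
$ █                                                                
                                                                   
                                                                   
                                                                   
                                                                   
                                                                   
                                                                   
                                                                   
                                                                   
                                                                   
                                                                   
                                                                   
                                                                   
                                                                   
                                                                   
                                                                   
                                                                   
                                                                   
                                                                   
                                                                   
                                                                   
                                                                   
                                                                   
                                                                   
                                                                   
                                                                   
                                                                   
                                                                   


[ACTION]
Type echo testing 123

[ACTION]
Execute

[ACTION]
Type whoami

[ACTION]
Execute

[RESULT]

$ echo "build complete"                                            
build complete                                                     
$ echo "build complete"                                            
build complete                                                     
$ echo testing 123                                                 
testing 123                                                        
$ whoami                                                           
alice                                                              
$ █                                                                
                                                                   
                                                                   
                                                                   
                                                                   
                                                                   
                                                                   
                                                                   
                                                                   
                                                                   
                                                                   
                                                                   
                                                                   
                                                                   
                                                                   
                                                                   
                                                                   
                                                                   
                                                                   
                                                                   
                                                                   
                                                                   
                                                                   
                                                                   


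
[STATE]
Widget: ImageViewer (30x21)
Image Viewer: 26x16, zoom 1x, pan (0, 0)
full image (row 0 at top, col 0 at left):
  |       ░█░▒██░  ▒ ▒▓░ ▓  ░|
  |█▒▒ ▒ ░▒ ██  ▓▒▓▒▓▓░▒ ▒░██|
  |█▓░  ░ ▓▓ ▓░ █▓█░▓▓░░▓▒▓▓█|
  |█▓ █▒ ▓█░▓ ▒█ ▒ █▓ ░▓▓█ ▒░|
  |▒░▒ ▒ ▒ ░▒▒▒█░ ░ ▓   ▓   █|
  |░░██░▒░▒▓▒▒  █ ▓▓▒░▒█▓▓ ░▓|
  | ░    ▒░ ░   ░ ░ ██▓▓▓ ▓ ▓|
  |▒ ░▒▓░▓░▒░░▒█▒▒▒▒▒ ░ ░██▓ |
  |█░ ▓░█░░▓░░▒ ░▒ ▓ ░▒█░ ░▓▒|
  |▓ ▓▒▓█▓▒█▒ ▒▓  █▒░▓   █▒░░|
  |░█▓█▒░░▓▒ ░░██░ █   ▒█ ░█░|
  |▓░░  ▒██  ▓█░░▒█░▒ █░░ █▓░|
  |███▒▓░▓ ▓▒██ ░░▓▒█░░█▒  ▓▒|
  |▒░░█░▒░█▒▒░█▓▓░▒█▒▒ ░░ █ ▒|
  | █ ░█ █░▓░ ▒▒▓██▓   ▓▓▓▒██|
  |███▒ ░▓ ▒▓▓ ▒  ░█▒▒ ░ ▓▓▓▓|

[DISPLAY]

       ░█░▒██░  ▒ ▒▓░ ▓  ░    
█▒▒ ▒ ░▒ ██  ▓▒▓▒▓▓░▒ ▒░██    
█▓░  ░ ▓▓ ▓░ █▓█░▓▓░░▓▒▓▓█    
█▓ █▒ ▓█░▓ ▒█ ▒ █▓ ░▓▓█ ▒░    
▒░▒ ▒ ▒ ░▒▒▒█░ ░ ▓   ▓   █    
░░██░▒░▒▓▒▒  █ ▓▓▒░▒█▓▓ ░▓    
 ░    ▒░ ░   ░ ░ ██▓▓▓ ▓ ▓    
▒ ░▒▓░▓░▒░░▒█▒▒▒▒▒ ░ ░██▓     
█░ ▓░█░░▓░░▒ ░▒ ▓ ░▒█░ ░▓▒    
▓ ▓▒▓█▓▒█▒ ▒▓  █▒░▓   █▒░░    
░█▓█▒░░▓▒ ░░██░ █   ▒█ ░█░    
▓░░  ▒██  ▓█░░▒█░▒ █░░ █▓░    
███▒▓░▓ ▓▒██ ░░▓▒█░░█▒  ▓▒    
▒░░█░▒░█▒▒░█▓▓░▒█▒▒ ░░ █ ▒    
 █ ░█ █░▓░ ▒▒▓██▓   ▓▓▓▒██    
███▒ ░▓ ▒▓▓ ▒  ░█▒▒ ░ ▓▓▓▓    
                              
                              
                              
                              
                              


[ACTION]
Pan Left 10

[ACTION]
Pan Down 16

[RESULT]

                              
                              
                              
                              
                              
                              
                              
                              
                              
                              
                              
                              
                              
                              
                              
                              
                              
                              
                              
                              
                              


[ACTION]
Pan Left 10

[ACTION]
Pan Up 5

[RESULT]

▓░░  ▒██  ▓█░░▒█░▒ █░░ █▓░    
███▒▓░▓ ▓▒██ ░░▓▒█░░█▒  ▓▒    
▒░░█░▒░█▒▒░█▓▓░▒█▒▒ ░░ █ ▒    
 █ ░█ █░▓░ ▒▒▓██▓   ▓▓▓▒██    
███▒ ░▓ ▒▓▓ ▒  ░█▒▒ ░ ▓▓▓▓    
                              
                              
                              
                              
                              
                              
                              
                              
                              
                              
                              
                              
                              
                              
                              
                              


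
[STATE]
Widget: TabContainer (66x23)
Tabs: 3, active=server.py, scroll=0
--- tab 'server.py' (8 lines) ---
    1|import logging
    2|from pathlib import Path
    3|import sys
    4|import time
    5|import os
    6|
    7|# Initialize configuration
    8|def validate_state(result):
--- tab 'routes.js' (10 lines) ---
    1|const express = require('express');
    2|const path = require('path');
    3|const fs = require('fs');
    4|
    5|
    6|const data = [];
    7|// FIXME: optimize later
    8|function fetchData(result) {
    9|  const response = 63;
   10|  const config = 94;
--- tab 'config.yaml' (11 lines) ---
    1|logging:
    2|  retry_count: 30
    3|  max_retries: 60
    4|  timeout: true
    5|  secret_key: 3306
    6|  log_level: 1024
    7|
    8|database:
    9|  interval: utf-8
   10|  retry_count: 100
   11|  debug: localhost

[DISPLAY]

[server.py]│ routes.js │ config.yaml                              
──────────────────────────────────────────────────────────────────
import logging                                                    
from pathlib import Path                                          
import sys                                                        
import time                                                       
import os                                                         
                                                                  
# Initialize configuration                                        
def validate_state(result):                                       
                                                                  
                                                                  
                                                                  
                                                                  
                                                                  
                                                                  
                                                                  
                                                                  
                                                                  
                                                                  
                                                                  
                                                                  
                                                                  


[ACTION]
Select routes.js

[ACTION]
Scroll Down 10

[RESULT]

 server.py │[routes.js]│ config.yaml                              
──────────────────────────────────────────────────────────────────
  const config = 94;                                              
                                                                  
                                                                  
                                                                  
                                                                  
                                                                  
                                                                  
                                                                  
                                                                  
                                                                  
                                                                  
                                                                  
                                                                  
                                                                  
                                                                  
                                                                  
                                                                  
                                                                  
                                                                  
                                                                  
                                                                  


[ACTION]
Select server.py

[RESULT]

[server.py]│ routes.js │ config.yaml                              
──────────────────────────────────────────────────────────────────
import logging                                                    
from pathlib import Path                                          
import sys                                                        
import time                                                       
import os                                                         
                                                                  
# Initialize configuration                                        
def validate_state(result):                                       
                                                                  
                                                                  
                                                                  
                                                                  
                                                                  
                                                                  
                                                                  
                                                                  
                                                                  
                                                                  
                                                                  
                                                                  
                                                                  


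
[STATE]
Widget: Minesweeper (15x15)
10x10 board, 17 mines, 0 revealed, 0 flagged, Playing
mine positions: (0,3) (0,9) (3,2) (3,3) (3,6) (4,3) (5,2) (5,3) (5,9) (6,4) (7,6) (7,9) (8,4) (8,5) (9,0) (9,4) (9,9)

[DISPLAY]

■■■■■■■■■■     
■■■■■■■■■■     
■■■■■■■■■■     
■■■■■■■■■■     
■■■■■■■■■■     
■■■■■■■■■■     
■■■■■■■■■■     
■■■■■■■■■■     
■■■■■■■■■■     
■■■■■■■■■■     
               
               
               
               
               


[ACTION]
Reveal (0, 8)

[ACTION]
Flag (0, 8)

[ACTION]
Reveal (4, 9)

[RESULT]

■■■■■■■■1■     
■■■■■■■■■■     
■■■■■■■■■■     
■■■■■■■■■■     
■■■■■■■■■1     
■■■■■■■■■■     
■■■■■■■■■■     
■■■■■■■■■■     
■■■■■■■■■■     
■■■■■■■■■■     
               
               
               
               
               


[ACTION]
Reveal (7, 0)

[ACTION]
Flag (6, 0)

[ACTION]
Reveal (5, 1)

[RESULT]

  1■■■■■1■     
  1■■■■■■■     
 12■■■■■■■     
 1■■■■■■■■     
 2■■■■■■■1     
 1■■■■■■■■     
 123■■■■■■     
   2■■■■■■     
11 2■■■■■■     
■1 2■■■■■■     
               
               
               
               
               


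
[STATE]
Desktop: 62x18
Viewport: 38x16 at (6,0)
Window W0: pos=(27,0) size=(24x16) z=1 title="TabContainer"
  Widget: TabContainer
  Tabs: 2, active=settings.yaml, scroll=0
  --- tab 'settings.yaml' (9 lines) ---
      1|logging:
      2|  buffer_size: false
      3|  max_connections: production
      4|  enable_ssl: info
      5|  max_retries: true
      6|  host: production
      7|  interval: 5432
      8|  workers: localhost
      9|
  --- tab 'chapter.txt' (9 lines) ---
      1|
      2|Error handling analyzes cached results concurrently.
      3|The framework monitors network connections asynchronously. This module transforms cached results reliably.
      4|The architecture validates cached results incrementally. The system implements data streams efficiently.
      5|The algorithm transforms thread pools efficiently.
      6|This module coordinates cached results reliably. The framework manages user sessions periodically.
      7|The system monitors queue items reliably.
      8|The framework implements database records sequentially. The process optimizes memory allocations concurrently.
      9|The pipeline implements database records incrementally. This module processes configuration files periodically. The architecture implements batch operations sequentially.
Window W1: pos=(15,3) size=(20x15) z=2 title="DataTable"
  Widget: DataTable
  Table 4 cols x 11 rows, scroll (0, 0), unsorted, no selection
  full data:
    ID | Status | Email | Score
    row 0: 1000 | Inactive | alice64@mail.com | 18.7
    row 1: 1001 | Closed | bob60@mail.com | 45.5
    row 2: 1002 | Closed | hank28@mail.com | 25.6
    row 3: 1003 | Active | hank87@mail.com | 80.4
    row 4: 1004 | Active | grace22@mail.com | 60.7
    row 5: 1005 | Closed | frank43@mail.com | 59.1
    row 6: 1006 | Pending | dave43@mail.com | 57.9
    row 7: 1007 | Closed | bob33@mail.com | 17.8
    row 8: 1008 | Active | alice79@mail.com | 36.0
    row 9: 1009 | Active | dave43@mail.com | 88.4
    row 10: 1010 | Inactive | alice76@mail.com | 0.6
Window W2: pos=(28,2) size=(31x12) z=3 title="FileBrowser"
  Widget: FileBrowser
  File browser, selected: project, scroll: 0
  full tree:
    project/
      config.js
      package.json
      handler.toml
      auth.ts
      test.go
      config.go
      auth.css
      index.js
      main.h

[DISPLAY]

                     ┏━━━━━━━━━━━━━━━━
                     ┃ TabContainer   
                     ┠┏━━━━━━━━━━━━━━━
         ┏━━━━━━━━━━━━┃ FileBrowser   
         ┃ DataTable  ┠───────────────
         ┠────────────┃> [-] project/ 
         ┃ID  │Status ┃    config.js  
         ┃────┼───────┃    package.jso
         ┃1000│Inactiv┃    handler.tom
         ┃1001│Closed ┃    auth.ts    
         ┃1002│Closed ┃    test.go    
         ┃1003│Active ┃    config.go  
         ┃1004│Active ┃    auth.css   
         ┃1005│Closed ┗━━━━━━━━━━━━━━━
         ┃1006│Pending │dave┃         
         ┃1007│Closed  │bob3┃━━━━━━━━━


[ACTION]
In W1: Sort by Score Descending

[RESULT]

                     ┏━━━━━━━━━━━━━━━━
                     ┃ TabContainer   
                     ┠┏━━━━━━━━━━━━━━━
         ┏━━━━━━━━━━━━┃ FileBrowser   
         ┃ DataTable  ┠───────────────
         ┠────────────┃> [-] project/ 
         ┃ID  │Status ┃    config.js  
         ┃────┼───────┃    package.jso
         ┃1009│Active ┃    handler.tom
         ┃1003│Active ┃    auth.ts    
         ┃1004│Active ┃    test.go    
         ┃1005│Closed ┃    config.go  
         ┃1006│Pending┃    auth.css   
         ┃1001│Closed ┗━━━━━━━━━━━━━━━
         ┃1008│Active  │alic┃         
         ┃1002│Closed  │hank┃━━━━━━━━━


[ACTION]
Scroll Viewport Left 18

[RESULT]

                           ┏━━━━━━━━━━
                           ┃ TabContai
                           ┠┏━━━━━━━━━
               ┏━━━━━━━━━━━━┃ FileBrow
               ┃ DataTable  ┠─────────
               ┠────────────┃> [-] pro
               ┃ID  │Status ┃    confi
               ┃────┼───────┃    packa
               ┃1009│Active ┃    handl
               ┃1003│Active ┃    auth.
               ┃1004│Active ┃    test.
               ┃1005│Closed ┃    confi
               ┃1006│Pending┃    auth.
               ┃1001│Closed ┗━━━━━━━━━
               ┃1008│Active  │alic┃   
               ┃1002│Closed  │hank┃━━━


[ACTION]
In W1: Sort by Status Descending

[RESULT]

                           ┏━━━━━━━━━━
                           ┃ TabContai
                           ┠┏━━━━━━━━━
               ┏━━━━━━━━━━━━┃ FileBrow
               ┃ DataTable  ┠─────────
               ┠────────────┃> [-] pro
               ┃ID  │Status ┃    confi
               ┃────┼───────┃    packa
               ┃1006│Pending┃    handl
               ┃1000│Inactiv┃    auth.
               ┃1010│Inactiv┃    test.
               ┃1005│Closed ┃    confi
               ┃1001│Closed ┃    auth.
               ┃1002│Closed ┗━━━━━━━━━
               ┃1007│Closed  │bob3┃   
               ┃1009│Active  │dave┃━━━


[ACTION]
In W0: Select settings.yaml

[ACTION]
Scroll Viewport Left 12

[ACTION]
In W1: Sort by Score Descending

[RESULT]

                           ┏━━━━━━━━━━
                           ┃ TabContai
                           ┠┏━━━━━━━━━
               ┏━━━━━━━━━━━━┃ FileBrow
               ┃ DataTable  ┠─────────
               ┠────────────┃> [-] pro
               ┃ID  │Status ┃    confi
               ┃────┼───────┃    packa
               ┃1009│Active ┃    handl
               ┃1003│Active ┃    auth.
               ┃1004│Active ┃    test.
               ┃1005│Closed ┃    confi
               ┃1006│Pending┃    auth.
               ┃1001│Closed ┗━━━━━━━━━
               ┃1008│Active  │alic┃   
               ┃1002│Closed  │hank┃━━━


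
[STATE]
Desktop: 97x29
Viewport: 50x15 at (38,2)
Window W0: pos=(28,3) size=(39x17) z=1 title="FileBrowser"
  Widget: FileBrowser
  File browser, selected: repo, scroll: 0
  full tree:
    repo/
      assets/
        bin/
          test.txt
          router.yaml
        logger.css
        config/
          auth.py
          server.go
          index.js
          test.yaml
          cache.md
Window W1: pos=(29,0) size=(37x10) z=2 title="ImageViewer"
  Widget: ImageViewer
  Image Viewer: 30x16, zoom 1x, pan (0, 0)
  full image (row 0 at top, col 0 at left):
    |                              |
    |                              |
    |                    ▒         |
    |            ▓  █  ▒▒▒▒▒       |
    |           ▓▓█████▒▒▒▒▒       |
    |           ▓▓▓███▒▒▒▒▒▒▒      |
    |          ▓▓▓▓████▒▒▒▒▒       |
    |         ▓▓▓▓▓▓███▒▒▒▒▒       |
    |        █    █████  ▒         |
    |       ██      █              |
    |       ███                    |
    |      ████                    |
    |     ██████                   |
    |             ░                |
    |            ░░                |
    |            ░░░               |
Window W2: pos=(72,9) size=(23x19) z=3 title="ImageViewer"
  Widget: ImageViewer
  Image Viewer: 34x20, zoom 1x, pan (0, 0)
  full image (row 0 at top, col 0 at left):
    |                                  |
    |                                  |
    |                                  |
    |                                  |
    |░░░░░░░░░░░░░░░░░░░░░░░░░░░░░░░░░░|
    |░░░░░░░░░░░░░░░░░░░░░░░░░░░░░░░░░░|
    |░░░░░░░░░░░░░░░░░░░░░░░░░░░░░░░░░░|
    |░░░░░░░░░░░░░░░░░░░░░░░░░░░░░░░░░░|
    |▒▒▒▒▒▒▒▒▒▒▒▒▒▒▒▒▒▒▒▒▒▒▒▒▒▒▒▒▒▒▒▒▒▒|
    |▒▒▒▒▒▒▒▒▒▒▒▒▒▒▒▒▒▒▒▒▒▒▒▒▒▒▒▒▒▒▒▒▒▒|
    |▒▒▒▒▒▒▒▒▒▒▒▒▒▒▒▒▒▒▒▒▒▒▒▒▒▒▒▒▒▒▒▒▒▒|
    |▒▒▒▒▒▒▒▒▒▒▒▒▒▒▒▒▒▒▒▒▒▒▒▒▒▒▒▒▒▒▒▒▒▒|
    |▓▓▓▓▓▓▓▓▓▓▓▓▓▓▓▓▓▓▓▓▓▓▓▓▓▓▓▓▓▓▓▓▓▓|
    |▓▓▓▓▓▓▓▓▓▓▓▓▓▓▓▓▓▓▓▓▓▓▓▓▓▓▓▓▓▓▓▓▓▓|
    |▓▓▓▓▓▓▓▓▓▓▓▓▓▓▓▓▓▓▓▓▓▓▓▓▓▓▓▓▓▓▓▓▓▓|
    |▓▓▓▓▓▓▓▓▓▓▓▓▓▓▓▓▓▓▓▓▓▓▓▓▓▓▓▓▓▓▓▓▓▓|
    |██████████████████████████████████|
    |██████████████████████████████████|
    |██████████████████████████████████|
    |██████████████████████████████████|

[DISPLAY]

───────────────────────────┨                      
                           ┃┓                     
                           ┃┃                     
            ▒              ┃┨                     
    ▓  █  ▒▒▒▒▒            ┃┃                     
   ▓▓█████▒▒▒▒▒            ┃┃                     
   ▓▓▓███▒▒▒▒▒▒▒           ┃┃                     
━━━━━━━━━━━━━━━━━━━━━━━━━━━┛┃     ┏━━━━━━━━━━━━━━━
                            ┃     ┃ ImageViewer   
                            ┃     ┠───────────────
                            ┃     ┃               
                            ┃     ┃               
                            ┃     ┃               
                            ┃     ┃               
                            ┃     ┃░░░░░░░░░░░░░░░


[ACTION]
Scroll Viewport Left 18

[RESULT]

         ┠───────────────────────────────────┨    
        ┏┃                                   ┃┓   
        ┃┃                                   ┃┃   
        ┠┃                    ▒              ┃┨   
        ┃┃            ▓  █  ▒▒▒▒▒            ┃┃   
        ┃┃           ▓▓█████▒▒▒▒▒            ┃┃   
        ┃┃           ▓▓▓███▒▒▒▒▒▒▒           ┃┃   
        ┃┗━━━━━━━━━━━━━━━━━━━━━━━━━━━━━━━━━━━┛┃   
        ┃                                     ┃   
        ┃                                     ┃   
        ┃                                     ┃   
        ┃                                     ┃   
        ┃                                     ┃   
        ┃                                     ┃   
        ┃                                     ┃   


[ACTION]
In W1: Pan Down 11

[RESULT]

         ┠───────────────────────────────────┨    
        ┏┃      ████                         ┃┓   
        ┃┃     ██████                        ┃┃   
        ┠┃             ░                     ┃┨   
        ┃┃            ░░                     ┃┃   
        ┃┃            ░░░                    ┃┃   
        ┃┃                                   ┃┃   
        ┃┗━━━━━━━━━━━━━━━━━━━━━━━━━━━━━━━━━━━┛┃   
        ┃                                     ┃   
        ┃                                     ┃   
        ┃                                     ┃   
        ┃                                     ┃   
        ┃                                     ┃   
        ┃                                     ┃   
        ┃                                     ┃   


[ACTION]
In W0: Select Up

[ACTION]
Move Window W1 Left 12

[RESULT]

─────────────────────────────────┨                
    ████                         ┃━━━━━━━━━━━━┓   
   ██████                        ┃            ┃   
           ░                     ┃────────────┨   
          ░░                     ┃            ┃   
          ░░░                    ┃            ┃   
                                 ┃            ┃   
━━━━━━━━━━━━━━━━━━━━━━━━━━━━━━━━━┛            ┃   
        ┃                                     ┃   
        ┃                                     ┃   
        ┃                                     ┃   
        ┃                                     ┃   
        ┃                                     ┃   
        ┃                                     ┃   
        ┃                                     ┃   


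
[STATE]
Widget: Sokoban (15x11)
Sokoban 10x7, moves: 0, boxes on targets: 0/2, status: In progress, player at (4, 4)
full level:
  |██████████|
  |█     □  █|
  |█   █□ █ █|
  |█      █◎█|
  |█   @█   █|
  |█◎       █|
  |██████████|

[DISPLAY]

██████████     
█     □  █     
█   █□ █ █     
█      █◎█     
█   @█   █     
█◎       █     
██████████     
Moves: 0  0/2  
               
               
               


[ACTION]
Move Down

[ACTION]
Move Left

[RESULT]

██████████     
█     □  █     
█   █□ █ █     
█      █◎█     
█    █   █     
█◎ @     █     
██████████     
Moves: 2  0/2  
               
               
               


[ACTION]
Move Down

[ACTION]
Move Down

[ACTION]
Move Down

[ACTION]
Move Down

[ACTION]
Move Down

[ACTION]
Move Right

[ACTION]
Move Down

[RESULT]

██████████     
█     □  █     
█   █□ █ █     
█      █◎█     
█    █   █     
█◎  @    █     
██████████     
Moves: 3  0/2  
               
               
               


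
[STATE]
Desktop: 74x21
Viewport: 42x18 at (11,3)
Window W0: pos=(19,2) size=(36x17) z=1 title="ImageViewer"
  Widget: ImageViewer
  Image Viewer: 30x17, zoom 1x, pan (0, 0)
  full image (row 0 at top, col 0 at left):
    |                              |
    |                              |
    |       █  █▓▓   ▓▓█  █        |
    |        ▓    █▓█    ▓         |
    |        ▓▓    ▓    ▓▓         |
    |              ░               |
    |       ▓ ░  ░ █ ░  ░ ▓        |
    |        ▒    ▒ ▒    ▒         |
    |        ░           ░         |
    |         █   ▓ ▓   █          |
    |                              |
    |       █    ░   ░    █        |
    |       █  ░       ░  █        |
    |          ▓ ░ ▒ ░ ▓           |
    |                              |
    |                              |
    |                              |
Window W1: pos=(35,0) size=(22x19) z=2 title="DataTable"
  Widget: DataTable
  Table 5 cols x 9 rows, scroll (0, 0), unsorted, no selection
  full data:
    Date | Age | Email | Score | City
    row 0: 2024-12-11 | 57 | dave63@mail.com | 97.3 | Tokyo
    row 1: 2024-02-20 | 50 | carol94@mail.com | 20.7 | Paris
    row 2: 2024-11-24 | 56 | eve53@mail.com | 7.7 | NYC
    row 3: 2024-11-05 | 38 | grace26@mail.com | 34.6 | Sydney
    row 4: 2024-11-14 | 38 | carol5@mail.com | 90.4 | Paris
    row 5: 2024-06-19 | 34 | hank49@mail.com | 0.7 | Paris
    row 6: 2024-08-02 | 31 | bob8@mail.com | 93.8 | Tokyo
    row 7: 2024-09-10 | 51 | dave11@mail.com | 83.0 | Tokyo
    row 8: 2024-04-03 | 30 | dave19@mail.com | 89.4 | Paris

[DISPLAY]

        ┃ ImageViewer   ┃Date      │Age│Em
        ┠───────────────┃──────────┼───┼──
        ┃               ┃2024-12-11│57 │da
        ┃               ┃2024-02-20│50 │ca
        ┃       █  █▓▓  ┃2024-11-24│56 │ev
        ┃        ▓    █▓┃2024-11-05│38 │gr
        ┃        ▓▓    ▓┃2024-11-14│38 │ca
        ┃              ░┃2024-06-19│34 │ha
        ┃       ▓ ░  ░ █┃2024-08-02│31 │bo
        ┃        ▒    ▒ ┃2024-09-10│51 │da
        ┃        ░      ┃2024-04-03│30 │da
        ┃         █   ▓ ┃                 
        ┃               ┃                 
        ┃       █    ░  ┃                 
        ┃       █  ░    ┃                 
        ┗━━━━━━━━━━━━━━━┗━━━━━━━━━━━━━━━━━
                                          
                                          


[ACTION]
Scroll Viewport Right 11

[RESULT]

mageViewer   ┃Date      │Age│Email┃       
─────────────┃──────────┼───┼─────┃       
             ┃2024-12-11│57 │dave6┃       
             ┃2024-02-20│50 │carol┃       
     █  █▓▓  ┃2024-11-24│56 │eve53┃       
      ▓    █▓┃2024-11-05│38 │grace┃       
      ▓▓    ▓┃2024-11-14│38 │carol┃       
            ░┃2024-06-19│34 │hank4┃       
     ▓ ░  ░ █┃2024-08-02│31 │bob8@┃       
      ▒    ▒ ┃2024-09-10│51 │dave1┃       
      ░      ┃2024-04-03│30 │dave1┃       
       █   ▓ ┃                    ┃       
             ┃                    ┃       
     █    ░  ┃                    ┃       
     █  ░    ┃                    ┃       
━━━━━━━━━━━━━┗━━━━━━━━━━━━━━━━━━━━┛       
                                          
                                          


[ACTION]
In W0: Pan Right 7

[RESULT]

mageViewer   ┃Date      │Age│Email┃       
─────────────┃──────────┼───┼─────┃       
             ┃2024-12-11│57 │dave6┃       
             ┃2024-02-20│50 │carol┃       
 █▓▓   ▓▓█  █┃2024-11-24│56 │eve53┃       
    █▓█    ▓ ┃2024-11-05│38 │grace┃       
▓    ▓    ▓▓ ┃2024-11-14│38 │carol┃       
     ░       ┃2024-06-19│34 │hank4┃       
░  ░ █ ░  ░ ▓┃2024-08-02│31 │bob8@┃       
    ▒ ▒    ▒ ┃2024-09-10│51 │dave1┃       
           ░ ┃2024-04-03│30 │dave1┃       
█   ▓ ▓   █  ┃                    ┃       
             ┃                    ┃       
   ░   ░    █┃                    ┃       
 ░       ░  █┃                    ┃       
━━━━━━━━━━━━━┗━━━━━━━━━━━━━━━━━━━━┛       
                                          
                                          


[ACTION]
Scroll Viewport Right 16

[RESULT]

   ┃Date      │Age│Email┃                 
───┃──────────┼───┼─────┃                 
   ┃2024-12-11│57 │dave6┃                 
   ┃2024-02-20│50 │carol┃                 
  █┃2024-11-24│56 │eve53┃                 
 ▓ ┃2024-11-05│38 │grace┃                 
▓▓ ┃2024-11-14│38 │carol┃                 
   ┃2024-06-19│34 │hank4┃                 
░ ▓┃2024-08-02│31 │bob8@┃                 
 ▒ ┃2024-09-10│51 │dave1┃                 
 ░ ┃2024-04-03│30 │dave1┃                 
█  ┃                    ┃                 
   ┃                    ┃                 
  █┃                    ┃                 
  █┃                    ┃                 
━━━┗━━━━━━━━━━━━━━━━━━━━┛                 
                                          
                                          


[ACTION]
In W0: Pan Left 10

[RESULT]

   ┃Date      │Age│Email┃                 
───┃──────────┼───┼─────┃                 
   ┃2024-12-11│57 │dave6┃                 
   ┃2024-02-20│50 │carol┃                 
▓  ┃2024-11-24│56 │eve53┃                 
 █▓┃2024-11-05│38 │grace┃                 
  ▓┃2024-11-14│38 │carol┃                 
  ░┃2024-06-19│34 │hank4┃                 
░ █┃2024-08-02│31 │bob8@┃                 
 ▒ ┃2024-09-10│51 │dave1┃                 
   ┃2024-04-03│30 │dave1┃                 
 ▓ ┃                    ┃                 
   ┃                    ┃                 
░  ┃                    ┃                 
   ┃                    ┃                 
━━━┗━━━━━━━━━━━━━━━━━━━━┛                 
                                          
                                          


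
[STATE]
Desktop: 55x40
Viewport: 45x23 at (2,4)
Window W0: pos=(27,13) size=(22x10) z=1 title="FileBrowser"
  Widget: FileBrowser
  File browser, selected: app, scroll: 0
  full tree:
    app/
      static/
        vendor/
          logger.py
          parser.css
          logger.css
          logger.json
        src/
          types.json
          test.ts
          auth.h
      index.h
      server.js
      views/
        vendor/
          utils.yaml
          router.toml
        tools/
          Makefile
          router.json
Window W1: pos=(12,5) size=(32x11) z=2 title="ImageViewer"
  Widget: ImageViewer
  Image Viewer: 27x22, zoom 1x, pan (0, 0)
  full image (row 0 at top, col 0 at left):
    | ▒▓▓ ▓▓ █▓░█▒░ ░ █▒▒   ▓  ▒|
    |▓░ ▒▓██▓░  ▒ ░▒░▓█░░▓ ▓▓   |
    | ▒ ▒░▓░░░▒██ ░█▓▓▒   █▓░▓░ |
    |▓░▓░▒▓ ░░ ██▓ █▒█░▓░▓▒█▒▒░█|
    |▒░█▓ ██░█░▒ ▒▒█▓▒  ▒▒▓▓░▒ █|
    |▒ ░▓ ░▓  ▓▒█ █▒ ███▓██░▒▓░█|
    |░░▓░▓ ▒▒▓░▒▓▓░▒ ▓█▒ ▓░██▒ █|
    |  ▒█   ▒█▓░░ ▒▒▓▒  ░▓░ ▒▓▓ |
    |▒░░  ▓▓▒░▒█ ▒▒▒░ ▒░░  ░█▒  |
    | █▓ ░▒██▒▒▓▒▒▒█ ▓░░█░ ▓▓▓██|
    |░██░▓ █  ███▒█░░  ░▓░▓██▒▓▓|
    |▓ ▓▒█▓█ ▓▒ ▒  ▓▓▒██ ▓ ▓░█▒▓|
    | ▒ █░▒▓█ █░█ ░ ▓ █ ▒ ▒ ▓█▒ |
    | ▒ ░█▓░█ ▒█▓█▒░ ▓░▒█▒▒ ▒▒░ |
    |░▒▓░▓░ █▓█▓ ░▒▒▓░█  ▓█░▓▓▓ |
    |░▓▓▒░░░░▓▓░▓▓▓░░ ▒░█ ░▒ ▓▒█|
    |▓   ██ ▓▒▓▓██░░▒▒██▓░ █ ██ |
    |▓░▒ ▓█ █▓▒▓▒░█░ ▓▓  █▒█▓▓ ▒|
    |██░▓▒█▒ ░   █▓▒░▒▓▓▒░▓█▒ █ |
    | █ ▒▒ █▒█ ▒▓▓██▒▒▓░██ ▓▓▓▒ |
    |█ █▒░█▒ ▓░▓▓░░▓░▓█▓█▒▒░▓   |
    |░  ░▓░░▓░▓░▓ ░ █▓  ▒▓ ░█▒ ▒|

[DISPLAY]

                                             
          ┏━━━━━━━━━━━━━━━━━━━━━━━━━━━━━━┓   
          ┃ ImageViewer                  ┃   
          ┠──────────────────────────────┨   
          ┃ ▒▓▓ ▓▓ █▓░█▒░ ░ █▒▒   ▓  ▒   ┃   
          ┃▓░ ▒▓██▓░  ▒ ░▒░▓█░░▓ ▓▓      ┃   
          ┃ ▒ ▒░▓░░░▒██ ░█▓▓▒   █▓░▓░    ┃   
          ┃▓░▓░▒▓ ░░ ██▓ █▒█░▓░▓▒█▒▒░█   ┃   
          ┃▒░█▓ ██░█░▒ ▒▒█▓▒  ▒▒▓▓░▒ █   ┃   
          ┃▒ ░▓ ░▓  ▓▒█ █▒ ███▓██░▒▓░█   ┃━━━
          ┃░░▓░▓ ▒▒▓░▒▓▓░▒ ▓█▒ ▓░██▒ █   ┃   
          ┗━━━━━━━━━━━━━━━━━━━━━━━━━━━━━━┛───
                         ┃> [-] app/         
                         ┃    [+] static/    
                         ┃    index.h        
                         ┃    server.js      
                         ┃    [+] views/     
                         ┃                   
                         ┗━━━━━━━━━━━━━━━━━━━
                                             
                                             
                                             
                                             


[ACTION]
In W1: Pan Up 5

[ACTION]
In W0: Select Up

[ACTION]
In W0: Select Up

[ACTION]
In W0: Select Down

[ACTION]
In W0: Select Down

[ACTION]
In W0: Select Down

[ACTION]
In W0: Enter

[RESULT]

                                             
          ┏━━━━━━━━━━━━━━━━━━━━━━━━━━━━━━┓   
          ┃ ImageViewer                  ┃   
          ┠──────────────────────────────┨   
          ┃ ▒▓▓ ▓▓ █▓░█▒░ ░ █▒▒   ▓  ▒   ┃   
          ┃▓░ ▒▓██▓░  ▒ ░▒░▓█░░▓ ▓▓      ┃   
          ┃ ▒ ▒░▓░░░▒██ ░█▓▓▒   █▓░▓░    ┃   
          ┃▓░▓░▒▓ ░░ ██▓ █▒█░▓░▓▒█▒▒░█   ┃   
          ┃▒░█▓ ██░█░▒ ▒▒█▓▒  ▒▒▓▓░▒ █   ┃   
          ┃▒ ░▓ ░▓  ▓▒█ █▒ ███▓██░▒▓░█   ┃━━━
          ┃░░▓░▓ ▒▒▓░▒▓▓░▒ ▓█▒ ▓░██▒ █   ┃   
          ┗━━━━━━━━━━━━━━━━━━━━━━━━━━━━━━┛───
                         ┃  [-] app/         
                         ┃    [+] static/    
                         ┃    index.h        
                         ┃  > server.js      
                         ┃    [+] views/     
                         ┃                   
                         ┗━━━━━━━━━━━━━━━━━━━
                                             
                                             
                                             
                                             
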